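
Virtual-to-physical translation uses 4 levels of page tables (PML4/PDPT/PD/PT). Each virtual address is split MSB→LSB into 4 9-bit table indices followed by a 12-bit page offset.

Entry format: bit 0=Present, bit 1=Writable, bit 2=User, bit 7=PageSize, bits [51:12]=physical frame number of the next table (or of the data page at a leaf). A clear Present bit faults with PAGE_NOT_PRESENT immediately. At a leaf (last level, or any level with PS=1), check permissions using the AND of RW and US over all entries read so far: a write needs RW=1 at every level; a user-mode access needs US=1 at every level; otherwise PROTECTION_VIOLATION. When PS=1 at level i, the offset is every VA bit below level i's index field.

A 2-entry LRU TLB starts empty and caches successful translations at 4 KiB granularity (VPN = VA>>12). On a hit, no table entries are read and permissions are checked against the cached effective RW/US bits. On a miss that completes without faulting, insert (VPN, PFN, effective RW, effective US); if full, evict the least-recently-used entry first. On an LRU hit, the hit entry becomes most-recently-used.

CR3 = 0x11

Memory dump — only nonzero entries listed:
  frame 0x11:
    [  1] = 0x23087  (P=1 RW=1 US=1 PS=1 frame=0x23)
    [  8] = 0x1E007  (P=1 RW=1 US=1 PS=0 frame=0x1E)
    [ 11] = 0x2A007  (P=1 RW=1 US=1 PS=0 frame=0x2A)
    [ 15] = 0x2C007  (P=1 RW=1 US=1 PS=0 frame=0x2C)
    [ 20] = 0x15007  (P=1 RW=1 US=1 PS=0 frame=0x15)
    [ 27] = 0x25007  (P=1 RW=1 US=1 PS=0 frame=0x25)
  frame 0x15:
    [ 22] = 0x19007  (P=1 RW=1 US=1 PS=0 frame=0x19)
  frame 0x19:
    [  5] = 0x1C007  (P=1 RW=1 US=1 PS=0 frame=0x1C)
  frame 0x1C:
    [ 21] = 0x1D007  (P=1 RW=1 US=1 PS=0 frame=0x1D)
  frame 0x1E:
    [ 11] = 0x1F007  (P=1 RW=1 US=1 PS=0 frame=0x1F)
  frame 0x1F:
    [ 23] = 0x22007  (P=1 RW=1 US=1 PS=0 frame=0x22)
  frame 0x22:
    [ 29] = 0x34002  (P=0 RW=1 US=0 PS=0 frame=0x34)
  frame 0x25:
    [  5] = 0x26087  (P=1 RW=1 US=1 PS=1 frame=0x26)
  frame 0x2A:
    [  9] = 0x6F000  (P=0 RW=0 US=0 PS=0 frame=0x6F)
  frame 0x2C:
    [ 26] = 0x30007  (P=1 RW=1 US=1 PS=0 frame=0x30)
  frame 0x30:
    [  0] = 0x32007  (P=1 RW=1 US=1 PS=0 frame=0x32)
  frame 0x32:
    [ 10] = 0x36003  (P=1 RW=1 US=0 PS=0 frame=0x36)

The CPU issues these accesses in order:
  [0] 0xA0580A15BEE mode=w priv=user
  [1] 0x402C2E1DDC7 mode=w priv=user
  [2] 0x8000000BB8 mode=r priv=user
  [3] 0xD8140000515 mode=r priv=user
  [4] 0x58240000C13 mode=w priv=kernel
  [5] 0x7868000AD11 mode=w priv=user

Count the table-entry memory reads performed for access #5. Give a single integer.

Per-access translation:
#0 VA=0xA0580A15BEE (w,user):
  L0: frame=0x11 idx=20 entry=0x15007 [P=1 RW=1 US=1 PS=0]
  L1: frame=0x15 idx=22 entry=0x19007 [P=1 RW=1 US=1 PS=0]
  L2: frame=0x19 idx=5 entry=0x1C007 [P=1 RW=1 US=1 PS=0]
  L3: frame=0x1C idx=21 entry=0x1D007 [P=1 RW=1 US=1 PS=0]
  ✓ 0x1DBEE  — 4 lookups
#1 VA=0x402C2E1DDC7 (w,user):
  L0: frame=0x11 idx=8 entry=0x1E007 [P=1 RW=1 US=1 PS=0]
  L1: frame=0x1E idx=11 entry=0x1F007 [P=1 RW=1 US=1 PS=0]
  L2: frame=0x1F idx=23 entry=0x22007 [P=1 RW=1 US=1 PS=0]
  L3: frame=0x22 idx=29 entry=0x34002 [P=0 RW=1 US=0 PS=0]
  → PAGE_NOT_PRESENT  (4 entries read)
#2 VA=0x8000000BB8 (r,user):
  L0: frame=0x11 idx=1 entry=0x23087 [P=1 RW=1 US=1 PS=1]
  ✓ 0x23BB8 (huge @L0)  — 1 lookups
#3 VA=0xD8140000515 (r,user):
  L0: frame=0x11 idx=27 entry=0x25007 [P=1 RW=1 US=1 PS=0]
  L1: frame=0x25 idx=5 entry=0x26087 [P=1 RW=1 US=1 PS=1]
  ✓ 0x26515 (huge @L1)  — 2 lookups
#4 VA=0x58240000C13 (w,kernel):
  L0: frame=0x11 idx=11 entry=0x2A007 [P=1 RW=1 US=1 PS=0]
  L1: frame=0x2A idx=9 entry=0x6F000 [P=0 RW=0 US=0 PS=0]
  → PAGE_NOT_PRESENT  (2 entries read)
#5 VA=0x7868000AD11 (w,user):
  L0: frame=0x11 idx=15 entry=0x2C007 [P=1 RW=1 US=1 PS=0]
  L1: frame=0x2C idx=26 entry=0x30007 [P=1 RW=1 US=1 PS=0]
  L2: frame=0x30 idx=0 entry=0x32007 [P=1 RW=1 US=1 PS=0]
  L3: frame=0x32 idx=10 entry=0x36003 [P=1 RW=1 US=0 PS=0]
  → PROTECTION_VIOLATION  (4 entries read)

Entries read for #5: 4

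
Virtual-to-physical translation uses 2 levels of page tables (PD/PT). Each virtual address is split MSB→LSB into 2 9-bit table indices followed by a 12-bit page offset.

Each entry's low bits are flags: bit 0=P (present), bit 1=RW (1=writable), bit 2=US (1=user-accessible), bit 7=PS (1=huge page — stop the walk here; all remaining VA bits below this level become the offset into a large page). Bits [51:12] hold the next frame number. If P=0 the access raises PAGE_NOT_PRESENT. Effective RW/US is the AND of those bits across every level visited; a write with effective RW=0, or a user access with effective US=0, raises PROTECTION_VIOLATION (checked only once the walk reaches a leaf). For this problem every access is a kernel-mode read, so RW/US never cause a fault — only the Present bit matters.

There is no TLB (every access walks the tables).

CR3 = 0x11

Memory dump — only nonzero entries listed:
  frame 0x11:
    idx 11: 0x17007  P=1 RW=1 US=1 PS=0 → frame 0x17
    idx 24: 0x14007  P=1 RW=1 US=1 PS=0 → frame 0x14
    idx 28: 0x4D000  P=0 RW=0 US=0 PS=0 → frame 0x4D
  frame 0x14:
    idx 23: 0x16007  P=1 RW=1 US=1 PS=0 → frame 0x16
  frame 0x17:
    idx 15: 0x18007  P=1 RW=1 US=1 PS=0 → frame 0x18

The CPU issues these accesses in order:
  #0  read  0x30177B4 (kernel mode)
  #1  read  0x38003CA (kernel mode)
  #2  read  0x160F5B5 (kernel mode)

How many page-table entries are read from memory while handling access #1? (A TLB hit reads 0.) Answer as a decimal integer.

Walk each access:
#0 VA=0x30177B4 (r,kernel):
  L0 @0x11[24] → 0x14007  P=1,RW=1,US=1,PS=0
  L1 @0x14[23] → 0x16007  P=1,RW=1,US=1,PS=0
  ⇒ phys 0x167B4  [2 reads]
#1 VA=0x38003CA (r,kernel):
  L0 @0x11[28] → 0x4D000  P=0,RW=0,US=0,PS=0
  → PAGE_NOT_PRESENT  (1 entries read)
#2 VA=0x160F5B5 (r,kernel):
  L0 @0x11[11] → 0x17007  P=1,RW=1,US=1,PS=0
  L1 @0x17[15] → 0x18007  P=1,RW=1,US=1,PS=0
  ⇒ phys 0x185B5  [2 reads]

Entries read for #1: 1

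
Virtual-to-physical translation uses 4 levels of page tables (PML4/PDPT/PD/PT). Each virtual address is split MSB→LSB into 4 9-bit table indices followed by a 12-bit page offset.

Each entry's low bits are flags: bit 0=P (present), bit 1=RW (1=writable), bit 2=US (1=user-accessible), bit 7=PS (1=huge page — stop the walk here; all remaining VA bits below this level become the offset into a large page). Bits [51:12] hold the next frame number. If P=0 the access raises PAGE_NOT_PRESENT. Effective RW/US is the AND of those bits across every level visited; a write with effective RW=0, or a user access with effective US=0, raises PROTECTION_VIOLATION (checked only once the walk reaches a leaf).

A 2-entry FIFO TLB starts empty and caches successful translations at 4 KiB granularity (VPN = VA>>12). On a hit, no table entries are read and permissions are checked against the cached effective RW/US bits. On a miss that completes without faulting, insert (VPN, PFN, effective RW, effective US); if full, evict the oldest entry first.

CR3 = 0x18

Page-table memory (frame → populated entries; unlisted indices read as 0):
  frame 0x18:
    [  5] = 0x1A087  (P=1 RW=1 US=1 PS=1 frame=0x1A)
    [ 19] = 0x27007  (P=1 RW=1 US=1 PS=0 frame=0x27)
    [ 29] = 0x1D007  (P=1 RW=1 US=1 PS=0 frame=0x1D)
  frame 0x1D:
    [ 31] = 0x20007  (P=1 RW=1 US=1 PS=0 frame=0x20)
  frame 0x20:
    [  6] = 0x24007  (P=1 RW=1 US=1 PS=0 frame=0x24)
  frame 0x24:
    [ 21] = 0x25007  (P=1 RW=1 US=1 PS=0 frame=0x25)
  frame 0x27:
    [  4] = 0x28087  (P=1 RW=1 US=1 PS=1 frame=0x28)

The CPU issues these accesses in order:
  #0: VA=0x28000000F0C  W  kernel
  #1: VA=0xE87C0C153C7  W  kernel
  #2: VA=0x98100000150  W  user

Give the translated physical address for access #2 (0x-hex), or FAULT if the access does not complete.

Per-access translation:
#0 VA=0x28000000F0C (w,kernel):
  L0 @0x18[5] → 0x1A087  P=1,RW=1,US=1,PS=1
  ✓ 0x1AF0C (huge @L0)  — 1 lookups
#1 VA=0xE87C0C153C7 (w,kernel):
  L0 @0x18[29] → 0x1D007  P=1,RW=1,US=1,PS=0
  L1 @0x1D[31] → 0x20007  P=1,RW=1,US=1,PS=0
  L2 @0x20[6] → 0x24007  P=1,RW=1,US=1,PS=0
  L3 @0x24[21] → 0x25007  P=1,RW=1,US=1,PS=0
  ✓ 0x253C7  — 4 lookups
#2 VA=0x98100000150 (w,user):
  L0 @0x18[19] → 0x27007  P=1,RW=1,US=1,PS=0
  L1 @0x27[4] → 0x28087  P=1,RW=1,US=1,PS=1
  ✓ 0x28150 (huge @L1)  — 2 lookups

Access #2 PA: 0x28150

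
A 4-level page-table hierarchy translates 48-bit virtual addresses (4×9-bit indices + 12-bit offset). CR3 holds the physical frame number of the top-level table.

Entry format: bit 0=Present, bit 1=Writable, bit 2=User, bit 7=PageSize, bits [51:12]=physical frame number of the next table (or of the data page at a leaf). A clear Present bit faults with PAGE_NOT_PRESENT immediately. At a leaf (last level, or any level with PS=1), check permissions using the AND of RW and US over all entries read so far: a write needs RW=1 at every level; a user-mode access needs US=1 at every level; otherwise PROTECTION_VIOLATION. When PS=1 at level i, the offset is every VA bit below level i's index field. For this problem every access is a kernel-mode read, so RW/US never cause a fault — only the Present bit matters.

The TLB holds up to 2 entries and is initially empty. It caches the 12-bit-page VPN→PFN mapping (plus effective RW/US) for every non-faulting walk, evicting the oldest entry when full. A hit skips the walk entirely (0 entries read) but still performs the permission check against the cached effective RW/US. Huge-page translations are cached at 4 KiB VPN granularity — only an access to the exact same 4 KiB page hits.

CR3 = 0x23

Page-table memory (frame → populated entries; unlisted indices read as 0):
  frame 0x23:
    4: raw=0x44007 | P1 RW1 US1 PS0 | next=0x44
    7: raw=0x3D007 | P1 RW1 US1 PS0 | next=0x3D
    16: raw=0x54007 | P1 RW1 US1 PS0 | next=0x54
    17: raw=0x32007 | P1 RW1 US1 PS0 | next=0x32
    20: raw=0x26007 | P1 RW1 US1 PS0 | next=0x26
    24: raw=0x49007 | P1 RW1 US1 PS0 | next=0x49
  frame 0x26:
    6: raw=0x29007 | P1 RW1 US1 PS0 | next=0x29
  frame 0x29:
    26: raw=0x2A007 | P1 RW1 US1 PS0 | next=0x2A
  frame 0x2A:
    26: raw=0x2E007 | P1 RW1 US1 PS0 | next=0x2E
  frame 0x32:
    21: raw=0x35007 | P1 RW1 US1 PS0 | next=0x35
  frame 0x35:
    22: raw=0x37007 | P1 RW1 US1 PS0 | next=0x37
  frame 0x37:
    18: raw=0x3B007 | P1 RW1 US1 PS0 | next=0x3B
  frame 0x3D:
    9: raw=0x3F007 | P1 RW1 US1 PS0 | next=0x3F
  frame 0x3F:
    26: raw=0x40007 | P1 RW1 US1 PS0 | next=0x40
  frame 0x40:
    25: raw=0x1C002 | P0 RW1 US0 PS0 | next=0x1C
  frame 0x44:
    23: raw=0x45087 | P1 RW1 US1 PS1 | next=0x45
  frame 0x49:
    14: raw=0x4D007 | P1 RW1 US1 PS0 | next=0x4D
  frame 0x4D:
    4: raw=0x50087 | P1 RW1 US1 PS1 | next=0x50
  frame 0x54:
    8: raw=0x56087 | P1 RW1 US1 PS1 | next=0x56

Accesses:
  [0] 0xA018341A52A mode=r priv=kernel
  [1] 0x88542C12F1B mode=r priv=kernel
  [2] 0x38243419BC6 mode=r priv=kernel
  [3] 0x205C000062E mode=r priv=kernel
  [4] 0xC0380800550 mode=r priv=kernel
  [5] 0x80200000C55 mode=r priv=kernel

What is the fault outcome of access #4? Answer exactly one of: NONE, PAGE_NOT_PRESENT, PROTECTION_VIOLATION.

Trace:
#0 VA=0xA018341A52A (r,kernel):
  lvl0: tbl 0x23, slot 20 ⇒ 0x26007 (P1/RW1/US1/PS0)
  lvl1: tbl 0x26, slot 6 ⇒ 0x29007 (P1/RW1/US1/PS0)
  lvl2: tbl 0x29, slot 26 ⇒ 0x2A007 (P1/RW1/US1/PS0)
  lvl3: tbl 0x2A, slot 26 ⇒ 0x2E007 (P1/RW1/US1/PS0)
  ✓ 0x2E52A  — 4 lookups
#1 VA=0x88542C12F1B (r,kernel):
  lvl0: tbl 0x23, slot 17 ⇒ 0x32007 (P1/RW1/US1/PS0)
  lvl1: tbl 0x32, slot 21 ⇒ 0x35007 (P1/RW1/US1/PS0)
  lvl2: tbl 0x35, slot 22 ⇒ 0x37007 (P1/RW1/US1/PS0)
  lvl3: tbl 0x37, slot 18 ⇒ 0x3B007 (P1/RW1/US1/PS0)
  ✓ 0x3BF1B  — 4 lookups
#2 VA=0x38243419BC6 (r,kernel):
  lvl0: tbl 0x23, slot 7 ⇒ 0x3D007 (P1/RW1/US1/PS0)
  lvl1: tbl 0x3D, slot 9 ⇒ 0x3F007 (P1/RW1/US1/PS0)
  lvl2: tbl 0x3F, slot 26 ⇒ 0x40007 (P1/RW1/US1/PS0)
  lvl3: tbl 0x40, slot 25 ⇒ 0x1C002 (P0/RW1/US0/PS0)
  ⇒ fault: PAGE_NOT_PRESENT  — 4 lookups
#3 VA=0x205C000062E (r,kernel):
  lvl0: tbl 0x23, slot 4 ⇒ 0x44007 (P1/RW1/US1/PS0)
  lvl1: tbl 0x44, slot 23 ⇒ 0x45087 (P1/RW1/US1/PS1)
  ✓ 0x4562E (huge @L1)  — 2 lookups
#4 VA=0xC0380800550 (r,kernel):
  lvl0: tbl 0x23, slot 24 ⇒ 0x49007 (P1/RW1/US1/PS0)
  lvl1: tbl 0x49, slot 14 ⇒ 0x4D007 (P1/RW1/US1/PS0)
  lvl2: tbl 0x4D, slot 4 ⇒ 0x50087 (P1/RW1/US1/PS1)
  ✓ 0x50550 (huge @L2)  — 3 lookups
#5 VA=0x80200000C55 (r,kernel):
  lvl0: tbl 0x23, slot 16 ⇒ 0x54007 (P1/RW1/US1/PS0)
  lvl1: tbl 0x54, slot 8 ⇒ 0x56087 (P1/RW1/US1/PS1)
  ✓ 0x56C55 (huge @L1)  — 2 lookups

Access #4 fault: NONE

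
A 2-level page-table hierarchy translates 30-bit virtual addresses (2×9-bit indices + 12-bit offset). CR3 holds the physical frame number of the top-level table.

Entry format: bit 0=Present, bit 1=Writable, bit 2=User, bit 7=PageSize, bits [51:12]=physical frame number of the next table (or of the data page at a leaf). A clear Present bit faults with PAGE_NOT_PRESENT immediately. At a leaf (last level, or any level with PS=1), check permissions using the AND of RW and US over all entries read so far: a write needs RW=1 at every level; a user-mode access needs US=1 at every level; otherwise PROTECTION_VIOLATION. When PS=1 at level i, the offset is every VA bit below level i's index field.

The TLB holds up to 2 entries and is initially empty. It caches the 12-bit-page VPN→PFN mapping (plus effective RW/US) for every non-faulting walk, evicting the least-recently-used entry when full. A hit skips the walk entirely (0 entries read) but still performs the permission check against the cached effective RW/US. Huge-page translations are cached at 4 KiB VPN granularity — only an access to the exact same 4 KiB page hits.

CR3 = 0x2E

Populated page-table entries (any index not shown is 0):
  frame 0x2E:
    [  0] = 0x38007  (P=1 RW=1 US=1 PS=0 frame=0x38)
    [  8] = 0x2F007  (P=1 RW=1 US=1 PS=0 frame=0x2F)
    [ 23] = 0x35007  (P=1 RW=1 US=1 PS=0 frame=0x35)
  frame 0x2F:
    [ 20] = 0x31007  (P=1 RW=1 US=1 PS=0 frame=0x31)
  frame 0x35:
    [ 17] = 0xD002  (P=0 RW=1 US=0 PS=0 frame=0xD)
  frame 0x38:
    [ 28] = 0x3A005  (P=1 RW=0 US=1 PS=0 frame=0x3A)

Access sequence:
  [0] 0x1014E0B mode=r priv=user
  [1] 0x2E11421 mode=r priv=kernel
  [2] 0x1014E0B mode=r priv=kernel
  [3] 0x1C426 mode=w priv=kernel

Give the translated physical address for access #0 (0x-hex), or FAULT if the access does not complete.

Trace:
#0 VA=0x1014E0B (r,user):
  lvl0: tbl 0x2E, slot 8 ⇒ 0x2F007 (P1/RW1/US1/PS0)
  lvl1: tbl 0x2F, slot 20 ⇒ 0x31007 (P1/RW1/US1/PS0)
  ✓ 0x31E0B  — 2 lookups
#1 VA=0x2E11421 (r,kernel):
  lvl0: tbl 0x2E, slot 23 ⇒ 0x35007 (P1/RW1/US1/PS0)
  lvl1: tbl 0x35, slot 17 ⇒ 0xD002 (P0/RW1/US0/PS0)
  ⇒ fault: PAGE_NOT_PRESENT  — 2 lookups
#2 VA=0x1014E0B (r,kernel):
  TLB hit vpn=0x1014 → PA=0x31E0B
#3 VA=0x1C426 (w,kernel):
  lvl0: tbl 0x2E, slot 0 ⇒ 0x38007 (P1/RW1/US1/PS0)
  lvl1: tbl 0x38, slot 28 ⇒ 0x3A005 (P1/RW0/US1/PS0)
  ⇒ fault: PROTECTION_VIOLATION  — 2 lookups

Access #0 PA: 0x31E0B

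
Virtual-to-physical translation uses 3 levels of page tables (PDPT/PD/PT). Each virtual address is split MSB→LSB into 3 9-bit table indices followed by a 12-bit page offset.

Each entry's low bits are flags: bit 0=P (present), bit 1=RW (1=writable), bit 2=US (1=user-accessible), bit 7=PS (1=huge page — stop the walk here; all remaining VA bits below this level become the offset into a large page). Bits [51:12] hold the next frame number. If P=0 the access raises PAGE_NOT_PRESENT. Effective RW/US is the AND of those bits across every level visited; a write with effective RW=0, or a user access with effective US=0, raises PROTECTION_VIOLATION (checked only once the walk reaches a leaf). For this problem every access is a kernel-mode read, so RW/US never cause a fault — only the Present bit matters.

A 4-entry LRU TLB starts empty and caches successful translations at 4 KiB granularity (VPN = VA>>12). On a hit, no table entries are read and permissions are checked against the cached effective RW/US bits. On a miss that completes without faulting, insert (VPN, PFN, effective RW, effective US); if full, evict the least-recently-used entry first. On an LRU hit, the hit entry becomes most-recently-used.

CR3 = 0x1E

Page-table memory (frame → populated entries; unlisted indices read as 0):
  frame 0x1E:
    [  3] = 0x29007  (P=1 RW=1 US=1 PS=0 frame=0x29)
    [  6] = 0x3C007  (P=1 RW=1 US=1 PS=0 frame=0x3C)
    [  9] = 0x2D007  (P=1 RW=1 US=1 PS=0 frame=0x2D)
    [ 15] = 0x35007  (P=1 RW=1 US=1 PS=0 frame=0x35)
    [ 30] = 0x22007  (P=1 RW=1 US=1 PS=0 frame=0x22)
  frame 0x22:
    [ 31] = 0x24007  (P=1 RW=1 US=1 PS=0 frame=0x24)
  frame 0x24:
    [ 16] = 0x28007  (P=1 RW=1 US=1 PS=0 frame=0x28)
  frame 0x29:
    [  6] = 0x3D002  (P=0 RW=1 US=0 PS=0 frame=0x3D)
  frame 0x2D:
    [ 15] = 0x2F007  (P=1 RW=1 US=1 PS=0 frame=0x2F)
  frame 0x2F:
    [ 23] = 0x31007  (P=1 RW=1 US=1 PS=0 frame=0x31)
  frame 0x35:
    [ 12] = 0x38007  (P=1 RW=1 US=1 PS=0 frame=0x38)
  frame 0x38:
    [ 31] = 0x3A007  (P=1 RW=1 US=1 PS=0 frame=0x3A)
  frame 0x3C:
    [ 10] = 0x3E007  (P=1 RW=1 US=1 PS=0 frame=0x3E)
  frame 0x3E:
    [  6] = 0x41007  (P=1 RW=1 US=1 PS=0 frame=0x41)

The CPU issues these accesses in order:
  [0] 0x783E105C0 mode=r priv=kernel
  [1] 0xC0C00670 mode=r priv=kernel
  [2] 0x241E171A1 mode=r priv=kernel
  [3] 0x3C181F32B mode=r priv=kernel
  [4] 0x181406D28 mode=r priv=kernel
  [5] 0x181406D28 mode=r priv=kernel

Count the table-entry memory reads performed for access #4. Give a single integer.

Per-access translation:
#0 VA=0x783E105C0 (r,kernel):
  L0: frame=0x1E idx=30 entry=0x22007 [P=1 RW=1 US=1 PS=0]
  L1: frame=0x22 idx=31 entry=0x24007 [P=1 RW=1 US=1 PS=0]
  L2: frame=0x24 idx=16 entry=0x28007 [P=1 RW=1 US=1 PS=0]
  ✓ 0x285C0  — 3 lookups
#1 VA=0xC0C00670 (r,kernel):
  L0: frame=0x1E idx=3 entry=0x29007 [P=1 RW=1 US=1 PS=0]
  L1: frame=0x29 idx=6 entry=0x3D002 [P=0 RW=1 US=0 PS=0]
  ⇒ fault: PAGE_NOT_PRESENT  — 2 lookups
#2 VA=0x241E171A1 (r,kernel):
  L0: frame=0x1E idx=9 entry=0x2D007 [P=1 RW=1 US=1 PS=0]
  L1: frame=0x2D idx=15 entry=0x2F007 [P=1 RW=1 US=1 PS=0]
  L2: frame=0x2F idx=23 entry=0x31007 [P=1 RW=1 US=1 PS=0]
  ✓ 0x311A1  — 3 lookups
#3 VA=0x3C181F32B (r,kernel):
  L0: frame=0x1E idx=15 entry=0x35007 [P=1 RW=1 US=1 PS=0]
  L1: frame=0x35 idx=12 entry=0x38007 [P=1 RW=1 US=1 PS=0]
  L2: frame=0x38 idx=31 entry=0x3A007 [P=1 RW=1 US=1 PS=0]
  ✓ 0x3A32B  — 3 lookups
#4 VA=0x181406D28 (r,kernel):
  L0: frame=0x1E idx=6 entry=0x3C007 [P=1 RW=1 US=1 PS=0]
  L1: frame=0x3C idx=10 entry=0x3E007 [P=1 RW=1 US=1 PS=0]
  L2: frame=0x3E idx=6 entry=0x41007 [P=1 RW=1 US=1 PS=0]
  ✓ 0x41D28  — 3 lookups
#5 VA=0x181406D28 (r,kernel):
  TLB hit vpn=0x181406 → PA=0x41D28

Entries read for #4: 3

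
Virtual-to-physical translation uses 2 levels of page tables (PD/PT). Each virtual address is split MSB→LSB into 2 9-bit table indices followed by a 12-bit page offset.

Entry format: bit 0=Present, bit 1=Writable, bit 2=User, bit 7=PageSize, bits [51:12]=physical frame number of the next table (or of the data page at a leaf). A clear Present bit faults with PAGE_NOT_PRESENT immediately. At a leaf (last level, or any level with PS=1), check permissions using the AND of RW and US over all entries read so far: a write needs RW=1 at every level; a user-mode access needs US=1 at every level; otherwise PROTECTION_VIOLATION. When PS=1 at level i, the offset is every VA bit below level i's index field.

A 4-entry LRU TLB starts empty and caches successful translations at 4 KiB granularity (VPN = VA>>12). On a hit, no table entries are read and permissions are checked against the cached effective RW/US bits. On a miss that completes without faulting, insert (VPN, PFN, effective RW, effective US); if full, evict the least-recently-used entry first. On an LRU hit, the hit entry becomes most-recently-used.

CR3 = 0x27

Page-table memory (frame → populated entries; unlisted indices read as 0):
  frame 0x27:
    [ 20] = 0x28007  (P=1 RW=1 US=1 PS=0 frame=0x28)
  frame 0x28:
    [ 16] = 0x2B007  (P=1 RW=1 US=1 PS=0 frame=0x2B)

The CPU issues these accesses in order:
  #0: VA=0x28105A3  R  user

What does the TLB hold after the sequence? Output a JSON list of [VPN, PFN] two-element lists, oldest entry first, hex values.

Walk each access:
#0 VA=0x28105A3 (r,user):
  [0] read 0x27 idx=20: raw=0x28007 flags P=1 W=1 U=1 S=0
  [1] read 0x28 idx=16: raw=0x2B007 flags P=1 W=1 U=1 S=0
  ⇒ phys 0x2B5A3  [2 reads]

TLB: [["0x2810", "0x2B"]]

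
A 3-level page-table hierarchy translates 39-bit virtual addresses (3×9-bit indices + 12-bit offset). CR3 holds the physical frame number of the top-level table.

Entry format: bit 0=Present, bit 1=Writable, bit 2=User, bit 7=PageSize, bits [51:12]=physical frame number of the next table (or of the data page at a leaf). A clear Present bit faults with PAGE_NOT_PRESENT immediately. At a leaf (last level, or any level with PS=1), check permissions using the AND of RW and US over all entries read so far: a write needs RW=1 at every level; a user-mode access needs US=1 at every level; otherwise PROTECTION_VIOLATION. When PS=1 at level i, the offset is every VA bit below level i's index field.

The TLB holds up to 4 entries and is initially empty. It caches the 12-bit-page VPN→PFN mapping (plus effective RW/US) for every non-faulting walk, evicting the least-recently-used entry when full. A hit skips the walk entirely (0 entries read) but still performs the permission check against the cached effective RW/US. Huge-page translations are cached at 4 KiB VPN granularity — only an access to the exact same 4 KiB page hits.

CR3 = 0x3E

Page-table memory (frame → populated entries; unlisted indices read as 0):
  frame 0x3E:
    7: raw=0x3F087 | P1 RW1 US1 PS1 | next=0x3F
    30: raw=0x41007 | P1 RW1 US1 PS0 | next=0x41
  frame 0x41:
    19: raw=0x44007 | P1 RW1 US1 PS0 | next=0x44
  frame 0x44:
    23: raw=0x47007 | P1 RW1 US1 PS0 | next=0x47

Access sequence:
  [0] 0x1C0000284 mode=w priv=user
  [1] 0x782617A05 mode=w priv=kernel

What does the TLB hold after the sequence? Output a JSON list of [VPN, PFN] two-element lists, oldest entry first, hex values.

Walk each access:
#0 VA=0x1C0000284 (w,user):
  L0: frame=0x3E idx=7 entry=0x3F087 [P=1 RW=1 US=1 PS=1]
  ⇒ phys 0x3F284 (huge @L0)  [1 reads]
#1 VA=0x782617A05 (w,kernel):
  L0: frame=0x3E idx=30 entry=0x41007 [P=1 RW=1 US=1 PS=0]
  L1: frame=0x41 idx=19 entry=0x44007 [P=1 RW=1 US=1 PS=0]
  L2: frame=0x44 idx=23 entry=0x47007 [P=1 RW=1 US=1 PS=0]
  ⇒ phys 0x47A05  [3 reads]

TLB: [["0x1C0000", "0x3F"], ["0x782617", "0x47"]]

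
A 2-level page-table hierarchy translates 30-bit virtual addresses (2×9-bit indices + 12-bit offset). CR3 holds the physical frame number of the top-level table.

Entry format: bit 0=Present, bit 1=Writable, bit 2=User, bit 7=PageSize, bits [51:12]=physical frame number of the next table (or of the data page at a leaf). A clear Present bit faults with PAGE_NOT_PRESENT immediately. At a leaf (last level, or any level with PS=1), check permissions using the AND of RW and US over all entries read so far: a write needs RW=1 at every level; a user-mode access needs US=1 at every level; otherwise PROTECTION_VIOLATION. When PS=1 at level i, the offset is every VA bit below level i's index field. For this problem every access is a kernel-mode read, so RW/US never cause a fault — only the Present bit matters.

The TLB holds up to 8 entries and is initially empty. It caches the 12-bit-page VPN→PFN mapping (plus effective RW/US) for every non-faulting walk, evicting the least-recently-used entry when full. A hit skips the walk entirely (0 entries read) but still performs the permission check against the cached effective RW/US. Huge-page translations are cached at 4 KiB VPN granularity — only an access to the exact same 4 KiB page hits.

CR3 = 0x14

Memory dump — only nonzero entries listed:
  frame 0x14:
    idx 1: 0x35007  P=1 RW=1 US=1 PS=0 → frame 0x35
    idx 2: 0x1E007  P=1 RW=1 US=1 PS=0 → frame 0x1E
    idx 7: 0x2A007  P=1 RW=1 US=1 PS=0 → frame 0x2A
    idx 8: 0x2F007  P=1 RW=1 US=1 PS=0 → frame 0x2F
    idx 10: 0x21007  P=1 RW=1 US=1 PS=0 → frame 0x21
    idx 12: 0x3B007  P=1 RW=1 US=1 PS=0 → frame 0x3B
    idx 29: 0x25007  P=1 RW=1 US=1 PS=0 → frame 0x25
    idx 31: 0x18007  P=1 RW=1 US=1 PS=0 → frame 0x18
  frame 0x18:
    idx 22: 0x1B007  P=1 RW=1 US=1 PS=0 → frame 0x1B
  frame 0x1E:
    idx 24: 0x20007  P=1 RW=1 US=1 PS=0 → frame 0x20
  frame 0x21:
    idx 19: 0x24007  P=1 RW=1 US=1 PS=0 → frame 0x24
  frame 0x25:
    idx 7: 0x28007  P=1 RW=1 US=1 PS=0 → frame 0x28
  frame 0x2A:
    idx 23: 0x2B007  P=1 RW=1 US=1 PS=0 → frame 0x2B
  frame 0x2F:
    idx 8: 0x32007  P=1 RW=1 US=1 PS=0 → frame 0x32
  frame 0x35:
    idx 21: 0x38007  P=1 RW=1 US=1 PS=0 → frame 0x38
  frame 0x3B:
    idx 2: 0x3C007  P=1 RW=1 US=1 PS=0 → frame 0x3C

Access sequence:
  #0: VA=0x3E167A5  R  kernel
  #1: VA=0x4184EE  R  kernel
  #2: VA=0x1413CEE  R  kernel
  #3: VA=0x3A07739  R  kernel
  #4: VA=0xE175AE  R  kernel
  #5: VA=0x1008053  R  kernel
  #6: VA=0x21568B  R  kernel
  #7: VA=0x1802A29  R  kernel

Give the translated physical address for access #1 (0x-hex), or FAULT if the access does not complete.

Per-access translation:
#0 VA=0x3E167A5 (r,kernel):
  lvl0: tbl 0x14, slot 31 ⇒ 0x18007 (P1/RW1/US1/PS0)
  lvl1: tbl 0x18, slot 22 ⇒ 0x1B007 (P1/RW1/US1/PS0)
  ✓ 0x1B7A5  — 2 lookups
#1 VA=0x4184EE (r,kernel):
  lvl0: tbl 0x14, slot 2 ⇒ 0x1E007 (P1/RW1/US1/PS0)
  lvl1: tbl 0x1E, slot 24 ⇒ 0x20007 (P1/RW1/US1/PS0)
  ✓ 0x204EE  — 2 lookups
#2 VA=0x1413CEE (r,kernel):
  lvl0: tbl 0x14, slot 10 ⇒ 0x21007 (P1/RW1/US1/PS0)
  lvl1: tbl 0x21, slot 19 ⇒ 0x24007 (P1/RW1/US1/PS0)
  ✓ 0x24CEE  — 2 lookups
#3 VA=0x3A07739 (r,kernel):
  lvl0: tbl 0x14, slot 29 ⇒ 0x25007 (P1/RW1/US1/PS0)
  lvl1: tbl 0x25, slot 7 ⇒ 0x28007 (P1/RW1/US1/PS0)
  ✓ 0x28739  — 2 lookups
#4 VA=0xE175AE (r,kernel):
  lvl0: tbl 0x14, slot 7 ⇒ 0x2A007 (P1/RW1/US1/PS0)
  lvl1: tbl 0x2A, slot 23 ⇒ 0x2B007 (P1/RW1/US1/PS0)
  ✓ 0x2B5AE  — 2 lookups
#5 VA=0x1008053 (r,kernel):
  lvl0: tbl 0x14, slot 8 ⇒ 0x2F007 (P1/RW1/US1/PS0)
  lvl1: tbl 0x2F, slot 8 ⇒ 0x32007 (P1/RW1/US1/PS0)
  ✓ 0x32053  — 2 lookups
#6 VA=0x21568B (r,kernel):
  lvl0: tbl 0x14, slot 1 ⇒ 0x35007 (P1/RW1/US1/PS0)
  lvl1: tbl 0x35, slot 21 ⇒ 0x38007 (P1/RW1/US1/PS0)
  ✓ 0x3868B  — 2 lookups
#7 VA=0x1802A29 (r,kernel):
  lvl0: tbl 0x14, slot 12 ⇒ 0x3B007 (P1/RW1/US1/PS0)
  lvl1: tbl 0x3B, slot 2 ⇒ 0x3C007 (P1/RW1/US1/PS0)
  ✓ 0x3CA29  — 2 lookups

Access #1 PA: 0x204EE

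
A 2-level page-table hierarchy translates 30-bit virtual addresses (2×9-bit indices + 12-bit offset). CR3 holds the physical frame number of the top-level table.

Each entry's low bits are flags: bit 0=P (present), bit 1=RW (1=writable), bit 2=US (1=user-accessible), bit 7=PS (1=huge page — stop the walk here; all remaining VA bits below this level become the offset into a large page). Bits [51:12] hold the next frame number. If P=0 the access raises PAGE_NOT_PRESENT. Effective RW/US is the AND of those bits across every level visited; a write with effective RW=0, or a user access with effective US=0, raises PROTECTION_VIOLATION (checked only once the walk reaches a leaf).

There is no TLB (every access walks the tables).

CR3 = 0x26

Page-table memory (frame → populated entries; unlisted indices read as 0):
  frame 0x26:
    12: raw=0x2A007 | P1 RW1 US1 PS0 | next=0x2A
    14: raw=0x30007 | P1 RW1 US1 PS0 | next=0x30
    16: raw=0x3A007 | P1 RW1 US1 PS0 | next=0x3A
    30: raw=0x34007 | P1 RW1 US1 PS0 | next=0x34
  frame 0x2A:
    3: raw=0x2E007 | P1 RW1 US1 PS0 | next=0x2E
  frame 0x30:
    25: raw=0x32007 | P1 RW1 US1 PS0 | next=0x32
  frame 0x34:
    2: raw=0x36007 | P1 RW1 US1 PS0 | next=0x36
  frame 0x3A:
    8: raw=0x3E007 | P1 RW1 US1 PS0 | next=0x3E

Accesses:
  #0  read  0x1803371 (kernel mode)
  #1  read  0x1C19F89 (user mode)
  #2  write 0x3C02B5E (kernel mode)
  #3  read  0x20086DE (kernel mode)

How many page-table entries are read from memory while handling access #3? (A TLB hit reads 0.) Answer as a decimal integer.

Walk each access:
#0 VA=0x1803371 (r,kernel):
  L0: frame=0x26 idx=12 entry=0x2A007 [P=1 RW=1 US=1 PS=0]
  L1: frame=0x2A idx=3 entry=0x2E007 [P=1 RW=1 US=1 PS=0]
  ⇒ phys 0x2E371  [2 reads]
#1 VA=0x1C19F89 (r,user):
  L0: frame=0x26 idx=14 entry=0x30007 [P=1 RW=1 US=1 PS=0]
  L1: frame=0x30 idx=25 entry=0x32007 [P=1 RW=1 US=1 PS=0]
  ⇒ phys 0x32F89  [2 reads]
#2 VA=0x3C02B5E (w,kernel):
  L0: frame=0x26 idx=30 entry=0x34007 [P=1 RW=1 US=1 PS=0]
  L1: frame=0x34 idx=2 entry=0x36007 [P=1 RW=1 US=1 PS=0]
  ⇒ phys 0x36B5E  [2 reads]
#3 VA=0x20086DE (r,kernel):
  L0: frame=0x26 idx=16 entry=0x3A007 [P=1 RW=1 US=1 PS=0]
  L1: frame=0x3A idx=8 entry=0x3E007 [P=1 RW=1 US=1 PS=0]
  ⇒ phys 0x3E6DE  [2 reads]

Entries read for #3: 2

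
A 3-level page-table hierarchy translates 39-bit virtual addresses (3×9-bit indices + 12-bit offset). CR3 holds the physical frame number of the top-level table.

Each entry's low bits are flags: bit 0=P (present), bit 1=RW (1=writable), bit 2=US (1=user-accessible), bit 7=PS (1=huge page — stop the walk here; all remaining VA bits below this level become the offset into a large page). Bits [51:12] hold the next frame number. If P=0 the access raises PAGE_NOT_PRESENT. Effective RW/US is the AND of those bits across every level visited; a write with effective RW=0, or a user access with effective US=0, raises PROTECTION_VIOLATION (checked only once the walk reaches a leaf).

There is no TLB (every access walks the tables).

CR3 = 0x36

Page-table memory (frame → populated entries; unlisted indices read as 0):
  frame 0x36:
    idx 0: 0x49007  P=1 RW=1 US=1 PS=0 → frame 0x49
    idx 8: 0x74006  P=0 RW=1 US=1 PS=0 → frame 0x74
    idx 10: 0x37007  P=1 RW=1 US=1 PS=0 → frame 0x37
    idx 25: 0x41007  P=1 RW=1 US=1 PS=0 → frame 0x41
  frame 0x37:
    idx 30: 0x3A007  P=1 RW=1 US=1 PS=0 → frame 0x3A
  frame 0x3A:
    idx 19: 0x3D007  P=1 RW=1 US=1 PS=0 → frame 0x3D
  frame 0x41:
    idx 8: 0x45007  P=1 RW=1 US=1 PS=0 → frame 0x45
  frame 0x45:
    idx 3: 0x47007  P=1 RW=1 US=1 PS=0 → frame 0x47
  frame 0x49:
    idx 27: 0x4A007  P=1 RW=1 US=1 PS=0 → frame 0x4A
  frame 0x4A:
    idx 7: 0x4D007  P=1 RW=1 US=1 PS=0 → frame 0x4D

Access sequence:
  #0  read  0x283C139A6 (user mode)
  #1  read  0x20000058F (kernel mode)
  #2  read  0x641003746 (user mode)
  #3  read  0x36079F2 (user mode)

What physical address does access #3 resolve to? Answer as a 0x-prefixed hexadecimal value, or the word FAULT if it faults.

Trace:
#0 VA=0x283C139A6 (r,user):
  L0 @0x36[10] → 0x37007  P=1,RW=1,US=1,PS=0
  L1 @0x37[30] → 0x3A007  P=1,RW=1,US=1,PS=0
  L2 @0x3A[19] → 0x3D007  P=1,RW=1,US=1,PS=0
  ✓ 0x3D9A6  — 3 lookups
#1 VA=0x20000058F (r,kernel):
  L0 @0x36[8] → 0x74006  P=0,RW=1,US=1,PS=0
  ⇒ fault: PAGE_NOT_PRESENT  — 1 lookups
#2 VA=0x641003746 (r,user):
  L0 @0x36[25] → 0x41007  P=1,RW=1,US=1,PS=0
  L1 @0x41[8] → 0x45007  P=1,RW=1,US=1,PS=0
  L2 @0x45[3] → 0x47007  P=1,RW=1,US=1,PS=0
  ✓ 0x47746  — 3 lookups
#3 VA=0x36079F2 (r,user):
  L0 @0x36[0] → 0x49007  P=1,RW=1,US=1,PS=0
  L1 @0x49[27] → 0x4A007  P=1,RW=1,US=1,PS=0
  L2 @0x4A[7] → 0x4D007  P=1,RW=1,US=1,PS=0
  ✓ 0x4D9F2  — 3 lookups

Access #3 PA: 0x4D9F2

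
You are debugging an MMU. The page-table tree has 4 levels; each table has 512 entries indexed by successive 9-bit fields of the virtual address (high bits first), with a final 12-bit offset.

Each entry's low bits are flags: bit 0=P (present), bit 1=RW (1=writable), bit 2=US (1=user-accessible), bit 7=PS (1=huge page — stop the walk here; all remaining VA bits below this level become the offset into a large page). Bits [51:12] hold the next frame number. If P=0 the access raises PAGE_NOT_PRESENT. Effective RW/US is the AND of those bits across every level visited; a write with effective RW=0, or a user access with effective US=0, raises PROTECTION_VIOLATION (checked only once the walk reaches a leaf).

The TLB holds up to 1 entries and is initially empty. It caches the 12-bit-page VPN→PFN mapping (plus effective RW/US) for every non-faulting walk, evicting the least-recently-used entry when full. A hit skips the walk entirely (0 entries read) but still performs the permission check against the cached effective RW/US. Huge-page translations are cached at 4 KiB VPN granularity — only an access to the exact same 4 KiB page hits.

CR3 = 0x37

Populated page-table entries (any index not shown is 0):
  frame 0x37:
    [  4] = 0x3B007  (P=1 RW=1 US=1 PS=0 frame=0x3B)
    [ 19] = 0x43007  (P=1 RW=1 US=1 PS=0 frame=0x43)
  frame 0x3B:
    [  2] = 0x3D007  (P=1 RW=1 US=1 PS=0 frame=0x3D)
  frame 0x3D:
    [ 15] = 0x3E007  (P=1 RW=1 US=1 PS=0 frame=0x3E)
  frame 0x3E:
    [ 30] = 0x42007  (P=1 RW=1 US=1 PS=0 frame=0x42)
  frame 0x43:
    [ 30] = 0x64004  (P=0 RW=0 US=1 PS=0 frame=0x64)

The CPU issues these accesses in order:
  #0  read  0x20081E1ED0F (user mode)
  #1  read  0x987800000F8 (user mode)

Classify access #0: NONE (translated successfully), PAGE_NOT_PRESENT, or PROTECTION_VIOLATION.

Per-access translation:
#0 VA=0x20081E1ED0F (r,user):
  L0: frame=0x37 idx=4 entry=0x3B007 [P=1 RW=1 US=1 PS=0]
  L1: frame=0x3B idx=2 entry=0x3D007 [P=1 RW=1 US=1 PS=0]
  L2: frame=0x3D idx=15 entry=0x3E007 [P=1 RW=1 US=1 PS=0]
  L3: frame=0x3E idx=30 entry=0x42007 [P=1 RW=1 US=1 PS=0]
  ⇒ phys 0x42D0F  [4 reads]
#1 VA=0x987800000F8 (r,user):
  L0: frame=0x37 idx=19 entry=0x43007 [P=1 RW=1 US=1 PS=0]
  L1: frame=0x43 idx=30 entry=0x64004 [P=0 RW=0 US=1 PS=0]
  → PAGE_NOT_PRESENT  (2 entries read)

Access #0 fault: NONE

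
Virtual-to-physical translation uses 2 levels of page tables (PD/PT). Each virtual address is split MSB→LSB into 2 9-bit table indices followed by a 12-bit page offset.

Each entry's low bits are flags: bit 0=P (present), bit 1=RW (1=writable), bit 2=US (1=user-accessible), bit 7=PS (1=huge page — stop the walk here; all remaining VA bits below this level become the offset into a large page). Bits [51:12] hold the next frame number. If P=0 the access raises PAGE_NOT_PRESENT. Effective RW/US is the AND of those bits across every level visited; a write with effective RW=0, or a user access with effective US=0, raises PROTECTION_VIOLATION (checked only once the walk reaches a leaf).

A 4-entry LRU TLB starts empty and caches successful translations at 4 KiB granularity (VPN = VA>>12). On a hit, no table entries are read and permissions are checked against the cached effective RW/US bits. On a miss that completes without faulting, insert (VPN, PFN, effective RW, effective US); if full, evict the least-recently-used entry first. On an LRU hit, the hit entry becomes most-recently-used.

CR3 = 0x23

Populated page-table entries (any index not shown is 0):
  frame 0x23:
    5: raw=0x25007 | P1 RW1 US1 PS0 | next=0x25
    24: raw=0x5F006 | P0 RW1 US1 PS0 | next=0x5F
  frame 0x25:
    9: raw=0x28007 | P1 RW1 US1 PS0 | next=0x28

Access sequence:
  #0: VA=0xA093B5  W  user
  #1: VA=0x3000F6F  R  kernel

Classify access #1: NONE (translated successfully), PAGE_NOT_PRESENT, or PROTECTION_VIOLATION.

Per-access translation:
#0 VA=0xA093B5 (w,user):
  lvl0: tbl 0x23, slot 5 ⇒ 0x25007 (P1/RW1/US1/PS0)
  lvl1: tbl 0x25, slot 9 ⇒ 0x28007 (P1/RW1/US1/PS0)
  ⇒ phys 0x283B5  [2 reads]
#1 VA=0x3000F6F (r,kernel):
  lvl0: tbl 0x23, slot 24 ⇒ 0x5F006 (P0/RW1/US1/PS0)
  ✗ PAGE_NOT_PRESENT  [1 reads]

Access #1 fault: PAGE_NOT_PRESENT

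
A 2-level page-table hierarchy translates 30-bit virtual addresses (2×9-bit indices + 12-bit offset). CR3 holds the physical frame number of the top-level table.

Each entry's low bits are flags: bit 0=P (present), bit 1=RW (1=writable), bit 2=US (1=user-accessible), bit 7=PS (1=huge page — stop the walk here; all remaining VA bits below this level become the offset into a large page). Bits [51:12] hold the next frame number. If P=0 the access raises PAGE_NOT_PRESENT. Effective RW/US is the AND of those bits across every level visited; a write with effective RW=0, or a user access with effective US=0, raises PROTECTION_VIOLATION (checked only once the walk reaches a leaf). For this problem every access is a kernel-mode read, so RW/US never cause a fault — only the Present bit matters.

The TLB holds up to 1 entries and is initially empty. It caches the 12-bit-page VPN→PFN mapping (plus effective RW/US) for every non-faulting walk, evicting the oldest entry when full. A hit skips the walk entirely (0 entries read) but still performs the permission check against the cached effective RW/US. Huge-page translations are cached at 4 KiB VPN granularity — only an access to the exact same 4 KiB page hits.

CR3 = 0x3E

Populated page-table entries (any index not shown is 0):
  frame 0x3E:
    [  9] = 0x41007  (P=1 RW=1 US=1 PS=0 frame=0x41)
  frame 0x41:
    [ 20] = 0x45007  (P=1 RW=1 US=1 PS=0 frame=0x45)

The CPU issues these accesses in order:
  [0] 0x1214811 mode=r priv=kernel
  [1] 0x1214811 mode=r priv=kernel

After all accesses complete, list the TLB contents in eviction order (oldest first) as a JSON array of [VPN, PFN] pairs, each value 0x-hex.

Per-access translation:
#0 VA=0x1214811 (r,kernel):
  L0 @0x3E[9] → 0x41007  P=1,RW=1,US=1,PS=0
  L1 @0x41[20] → 0x45007  P=1,RW=1,US=1,PS=0
  ✓ 0x45811  — 2 lookups
#1 VA=0x1214811 (r,kernel):
  TLB hit vpn=0x1214 → PA=0x45811

TLB: [["0x1214", "0x45"]]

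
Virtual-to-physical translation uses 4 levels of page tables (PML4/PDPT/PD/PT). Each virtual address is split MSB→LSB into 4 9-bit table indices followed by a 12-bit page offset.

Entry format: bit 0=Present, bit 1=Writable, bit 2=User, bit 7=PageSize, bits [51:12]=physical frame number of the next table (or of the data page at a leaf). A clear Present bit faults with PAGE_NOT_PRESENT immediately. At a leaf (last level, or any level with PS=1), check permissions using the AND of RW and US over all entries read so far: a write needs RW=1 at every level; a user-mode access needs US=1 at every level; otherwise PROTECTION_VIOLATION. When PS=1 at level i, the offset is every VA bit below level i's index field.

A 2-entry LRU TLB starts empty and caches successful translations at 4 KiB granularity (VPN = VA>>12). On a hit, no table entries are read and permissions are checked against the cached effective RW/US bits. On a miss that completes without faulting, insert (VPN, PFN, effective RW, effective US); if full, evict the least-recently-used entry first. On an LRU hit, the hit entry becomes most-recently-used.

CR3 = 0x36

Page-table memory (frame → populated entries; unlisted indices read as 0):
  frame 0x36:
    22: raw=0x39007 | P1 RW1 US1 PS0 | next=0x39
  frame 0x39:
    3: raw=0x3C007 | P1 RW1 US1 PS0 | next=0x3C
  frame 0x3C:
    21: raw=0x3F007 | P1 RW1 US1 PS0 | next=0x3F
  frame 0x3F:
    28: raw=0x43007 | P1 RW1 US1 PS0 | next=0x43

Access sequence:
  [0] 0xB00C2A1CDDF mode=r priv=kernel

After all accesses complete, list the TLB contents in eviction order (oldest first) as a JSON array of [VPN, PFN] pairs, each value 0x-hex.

Trace:
#0 VA=0xB00C2A1CDDF (r,kernel):
  L0: frame=0x36 idx=22 entry=0x39007 [P=1 RW=1 US=1 PS=0]
  L1: frame=0x39 idx=3 entry=0x3C007 [P=1 RW=1 US=1 PS=0]
  L2: frame=0x3C idx=21 entry=0x3F007 [P=1 RW=1 US=1 PS=0]
  L3: frame=0x3F idx=28 entry=0x43007 [P=1 RW=1 US=1 PS=0]
  ✓ 0x43DDF  — 4 lookups

TLB: [["0xB00C2A1C", "0x43"]]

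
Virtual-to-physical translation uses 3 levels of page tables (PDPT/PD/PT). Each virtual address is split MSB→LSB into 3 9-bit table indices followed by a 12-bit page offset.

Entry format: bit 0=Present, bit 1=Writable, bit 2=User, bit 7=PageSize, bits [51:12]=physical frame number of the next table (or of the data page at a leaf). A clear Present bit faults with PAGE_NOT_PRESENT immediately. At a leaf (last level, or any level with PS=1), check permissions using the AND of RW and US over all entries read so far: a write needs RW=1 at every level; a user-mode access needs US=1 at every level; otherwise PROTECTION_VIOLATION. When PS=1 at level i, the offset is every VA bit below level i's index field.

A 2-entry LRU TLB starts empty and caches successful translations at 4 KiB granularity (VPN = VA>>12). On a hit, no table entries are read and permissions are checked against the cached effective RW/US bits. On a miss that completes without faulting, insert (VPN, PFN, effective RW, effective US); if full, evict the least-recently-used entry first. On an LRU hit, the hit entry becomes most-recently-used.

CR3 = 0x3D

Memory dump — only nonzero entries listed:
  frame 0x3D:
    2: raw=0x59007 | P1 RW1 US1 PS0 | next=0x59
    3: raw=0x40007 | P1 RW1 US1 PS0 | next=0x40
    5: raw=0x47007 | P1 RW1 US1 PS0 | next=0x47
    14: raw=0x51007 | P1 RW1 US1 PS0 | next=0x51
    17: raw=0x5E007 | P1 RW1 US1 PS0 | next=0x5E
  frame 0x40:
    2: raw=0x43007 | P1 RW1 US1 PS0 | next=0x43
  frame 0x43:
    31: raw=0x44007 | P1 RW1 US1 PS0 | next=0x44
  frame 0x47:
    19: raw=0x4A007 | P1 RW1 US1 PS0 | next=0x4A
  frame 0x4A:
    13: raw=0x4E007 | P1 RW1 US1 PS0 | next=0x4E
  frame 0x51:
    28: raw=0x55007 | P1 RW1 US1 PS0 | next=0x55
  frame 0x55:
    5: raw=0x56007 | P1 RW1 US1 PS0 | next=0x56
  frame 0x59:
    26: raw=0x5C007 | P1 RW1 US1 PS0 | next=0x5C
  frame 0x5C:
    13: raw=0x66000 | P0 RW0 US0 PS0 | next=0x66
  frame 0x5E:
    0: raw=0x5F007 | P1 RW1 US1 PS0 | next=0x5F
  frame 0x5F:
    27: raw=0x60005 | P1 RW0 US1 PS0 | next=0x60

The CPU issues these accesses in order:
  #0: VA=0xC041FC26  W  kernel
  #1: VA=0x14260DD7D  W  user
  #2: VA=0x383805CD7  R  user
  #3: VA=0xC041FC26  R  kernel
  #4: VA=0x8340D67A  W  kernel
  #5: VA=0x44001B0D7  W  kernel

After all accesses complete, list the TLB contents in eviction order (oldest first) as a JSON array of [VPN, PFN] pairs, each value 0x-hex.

Trace:
#0 VA=0xC041FC26 (w,kernel):
  [0] read 0x3D idx=3: raw=0x40007 flags P=1 W=1 U=1 S=0
  [1] read 0x40 idx=2: raw=0x43007 flags P=1 W=1 U=1 S=0
  [2] read 0x43 idx=31: raw=0x44007 flags P=1 W=1 U=1 S=0
  ✓ 0x44C26  — 3 lookups
#1 VA=0x14260DD7D (w,user):
  [0] read 0x3D idx=5: raw=0x47007 flags P=1 W=1 U=1 S=0
  [1] read 0x47 idx=19: raw=0x4A007 flags P=1 W=1 U=1 S=0
  [2] read 0x4A idx=13: raw=0x4E007 flags P=1 W=1 U=1 S=0
  ✓ 0x4ED7D  — 3 lookups
#2 VA=0x383805CD7 (r,user):
  [0] read 0x3D idx=14: raw=0x51007 flags P=1 W=1 U=1 S=0
  [1] read 0x51 idx=28: raw=0x55007 flags P=1 W=1 U=1 S=0
  [2] read 0x55 idx=5: raw=0x56007 flags P=1 W=1 U=1 S=0
  ✓ 0x56CD7  — 3 lookups
#3 VA=0xC041FC26 (r,kernel):
  [0] read 0x3D idx=3: raw=0x40007 flags P=1 W=1 U=1 S=0
  [1] read 0x40 idx=2: raw=0x43007 flags P=1 W=1 U=1 S=0
  [2] read 0x43 idx=31: raw=0x44007 flags P=1 W=1 U=1 S=0
  ✓ 0x44C26  — 3 lookups
#4 VA=0x8340D67A (w,kernel):
  [0] read 0x3D idx=2: raw=0x59007 flags P=1 W=1 U=1 S=0
  [1] read 0x59 idx=26: raw=0x5C007 flags P=1 W=1 U=1 S=0
  [2] read 0x5C idx=13: raw=0x66000 flags P=0 W=0 U=0 S=0
  ⇒ fault: PAGE_NOT_PRESENT  — 3 lookups
#5 VA=0x44001B0D7 (w,kernel):
  [0] read 0x3D idx=17: raw=0x5E007 flags P=1 W=1 U=1 S=0
  [1] read 0x5E idx=0: raw=0x5F007 flags P=1 W=1 U=1 S=0
  [2] read 0x5F idx=27: raw=0x60005 flags P=1 W=0 U=1 S=0
  ⇒ fault: PROTECTION_VIOLATION  — 3 lookups

TLB: [["0x383805", "0x56"], ["0xC041F", "0x44"]]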